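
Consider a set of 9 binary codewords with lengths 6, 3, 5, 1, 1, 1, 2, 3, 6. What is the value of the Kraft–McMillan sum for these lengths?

2.0625

With common denominator 2^6 = 64: Σ 2^(−ℓᵢ) = 1/64 + 8/64 + 2/64 + 32/64 + 32/64 + 32/64 + 16/64 + 8/64 + 1/64 = 132/64 = 2.0625.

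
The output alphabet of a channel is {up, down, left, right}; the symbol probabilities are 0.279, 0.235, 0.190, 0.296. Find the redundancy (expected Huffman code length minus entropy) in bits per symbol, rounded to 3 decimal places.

0.020 bits

Entropy H = −Σ p log₂ p ≈ 1.9799 bits.
Huffman merges: 19/100+47/200→17/40; 279/1000+37/125→23/40; 17/40+23/40→1. L = 2 ≈ 2.0000.
L − H = 2.0000 − 1.9799 = 0.020 bits.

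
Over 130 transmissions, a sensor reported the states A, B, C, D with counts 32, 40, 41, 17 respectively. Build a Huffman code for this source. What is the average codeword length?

Probabilities are the counts divided by 130.
Repeatedly combine the two least-probable nodes; the expected code length is the sum of the merged weights.
merge 17/130 + 16/65 → 49/130
merge 4/13 + 41/130 → 81/130
merge 49/130 + 81/130 → 1
L = 49/130 + 81/130 + 1 = 2 bits/symbol.

2 bits/symbol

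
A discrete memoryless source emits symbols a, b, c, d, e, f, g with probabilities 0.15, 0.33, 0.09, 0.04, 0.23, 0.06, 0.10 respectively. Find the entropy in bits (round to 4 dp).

2.5002 bits

H = −Σ pᵢ log₂ pᵢ.
−0.15·log₂(0.15) = 0.4105
−0.33·log₂(0.33) = 0.5278
−0.09·log₂(0.09) = 0.3127
−0.04·log₂(0.04) = 0.1858
−0.23·log₂(0.23) = 0.4877
−0.06·log₂(0.06) = 0.2435
−0.10·log₂(0.10) = 0.3322
Sum ≈ 2.5002 → 2.5002 bits.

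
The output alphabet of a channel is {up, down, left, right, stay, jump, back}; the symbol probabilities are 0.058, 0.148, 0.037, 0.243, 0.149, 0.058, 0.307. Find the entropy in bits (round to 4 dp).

H = −Σ pᵢ log₂ pᵢ.
−0.058·log₂(0.058) = 0.2383
−0.148·log₂(0.148) = 0.4079
−0.037·log₂(0.037) = 0.1760
−0.243·log₂(0.243) = 0.4960
−0.149·log₂(0.149) = 0.4092
−0.058·log₂(0.058) = 0.2383
−0.307·log₂(0.307) = 0.5230
Sum ≈ 2.4887 → 2.4887 bits.

2.4887 bits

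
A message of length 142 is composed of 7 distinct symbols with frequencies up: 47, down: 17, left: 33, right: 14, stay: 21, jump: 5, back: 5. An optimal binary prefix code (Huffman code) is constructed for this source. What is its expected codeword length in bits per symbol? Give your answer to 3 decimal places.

Probabilities are the counts divided by 142.
Repeatedly combine the two least-probable nodes; the expected code length is the sum of the merged weights.
merge 5/142 + 5/142 → 5/71
merge 5/71 + 7/71 → 12/71
merge 17/142 + 21/142 → 19/71
merge 12/71 + 33/142 → 57/142
merge 19/71 + 47/142 → 85/142
merge 57/142 + 85/142 → 1
L = 5/71 + 12/71 + 19/71 + 57/142 + 85/142 + 1 = 178/71 ≈ 2.507 bits/symbol.

2.507 bits/symbol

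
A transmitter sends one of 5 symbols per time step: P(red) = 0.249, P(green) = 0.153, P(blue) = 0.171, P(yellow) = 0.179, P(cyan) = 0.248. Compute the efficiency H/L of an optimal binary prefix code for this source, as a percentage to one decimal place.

Entropy H = −Σ p log₂ p ≈ 2.2927 bits.
Huffman merges: 153/1000+171/1000→81/250; 179/1000+31/125→427/1000; 249/1000+81/250→573/1000; 427/1000+573/1000→1. L = 581/250 ≈ 2.3240.
Efficiency = H/L = 2.2927/2.3240 = 98.7%.

98.7%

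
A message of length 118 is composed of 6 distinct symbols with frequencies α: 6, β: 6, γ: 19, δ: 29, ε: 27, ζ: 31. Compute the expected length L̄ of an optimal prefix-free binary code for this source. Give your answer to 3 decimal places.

2.364 bits/symbol

Probabilities are the counts divided by 118.
Repeatedly combine the two least-probable nodes; the expected code length is the sum of the merged weights.
merge 3/59 + 3/59 → 6/59
merge 6/59 + 19/118 → 31/118
merge 27/118 + 29/118 → 28/59
merge 31/118 + 31/118 → 31/59
merge 28/59 + 31/59 → 1
L = 6/59 + 31/118 + 28/59 + 31/59 + 1 = 279/118 ≈ 2.364 bits/symbol.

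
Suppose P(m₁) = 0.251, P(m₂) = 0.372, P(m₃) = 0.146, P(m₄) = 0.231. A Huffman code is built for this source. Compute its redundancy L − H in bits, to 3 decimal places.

0.075 bits

Entropy H = −Σ p log₂ p ≈ 1.9249 bits.
Huffman merges: 73/500+231/1000→377/1000; 251/1000+93/250→623/1000; 377/1000+623/1000→1. L = 2 ≈ 2.0000.
L − H = 2.0000 − 1.9249 = 0.075 bits.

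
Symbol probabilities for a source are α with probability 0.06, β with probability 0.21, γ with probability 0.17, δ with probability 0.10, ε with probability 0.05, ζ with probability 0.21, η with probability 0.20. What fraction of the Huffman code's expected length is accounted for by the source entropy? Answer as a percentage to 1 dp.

98.0%

Entropy H = −Σ p log₂ p ≈ 2.6364 bits.
Huffman merges: 1/20+3/50→11/100; 1/10+11/100→21/100; 17/100+1/5→37/100; 21/100+21/100→21/50; 21/100+37/100→29/50; 21/50+29/50→1. L = 269/100 ≈ 2.6900.
Efficiency = H/L = 2.6364/2.6900 = 98.0%.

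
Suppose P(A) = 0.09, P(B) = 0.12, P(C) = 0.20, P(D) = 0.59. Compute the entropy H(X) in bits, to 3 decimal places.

1.593 bits

H = −Σ pᵢ log₂ pᵢ.
−0.09·log₂(0.09) = 0.3127
−0.12·log₂(0.12) = 0.3671
−0.20·log₂(0.20) = 0.4644
−0.59·log₂(0.59) = 0.4491
Sum ≈ 1.5932 → 1.593 bits.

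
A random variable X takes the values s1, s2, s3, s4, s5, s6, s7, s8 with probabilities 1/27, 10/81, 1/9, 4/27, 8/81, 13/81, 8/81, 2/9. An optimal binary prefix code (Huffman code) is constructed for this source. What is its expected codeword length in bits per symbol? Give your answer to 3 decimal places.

Repeatedly combine the two least-probable nodes; the expected code length is the sum of the merged weights.
merge 1/27 + 8/81 → 11/81
merge 8/81 + 1/9 → 17/81
merge 10/81 + 11/81 → 7/27
merge 4/27 + 13/81 → 25/81
merge 17/81 + 2/9 → 35/81
merge 7/27 + 25/81 → 46/81
merge 35/81 + 46/81 → 1
L = 11/81 + 17/81 + 7/27 + 25/81 + 35/81 + 46/81 + 1 = 236/81 ≈ 2.914 bits/symbol.

2.914 bits/symbol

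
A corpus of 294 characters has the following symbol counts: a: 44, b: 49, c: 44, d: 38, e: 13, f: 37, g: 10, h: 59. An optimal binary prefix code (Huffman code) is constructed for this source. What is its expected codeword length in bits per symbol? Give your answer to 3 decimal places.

Probabilities are the counts divided by 294.
Repeatedly combine the two least-probable nodes; the expected code length is the sum of the merged weights.
merge 5/147 + 13/294 → 23/294
merge 23/294 + 37/294 → 10/49
merge 19/147 + 22/147 → 41/147
merge 22/147 + 1/6 → 31/98
merge 59/294 + 10/49 → 17/42
merge 41/147 + 31/98 → 25/42
merge 17/42 + 25/42 → 1
L = 23/294 + 10/49 + 41/147 + 31/98 + 17/42 + 25/42 + 1 = 141/49 ≈ 2.878 bits/symbol.

2.878 bits/symbol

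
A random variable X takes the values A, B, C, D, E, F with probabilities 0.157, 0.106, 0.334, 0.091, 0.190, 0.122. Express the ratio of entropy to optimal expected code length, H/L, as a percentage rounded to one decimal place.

Entropy H = −Σ p log₂ p ≈ 2.4312 bits.
Huffman merges: 91/1000+53/500→197/1000; 61/500+157/1000→279/1000; 19/100+197/1000→387/1000; 279/1000+167/500→613/1000; 387/1000+613/1000→1. L = 619/250 ≈ 2.4760.
Efficiency = H/L = 2.4312/2.4760 = 98.2%.

98.2%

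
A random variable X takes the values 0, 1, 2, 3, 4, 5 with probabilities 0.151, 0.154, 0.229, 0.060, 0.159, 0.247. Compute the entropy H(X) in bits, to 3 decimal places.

2.478 bits

H = −Σ pᵢ log₂ pᵢ.
−0.151·log₂(0.151) = 0.4118
−0.154·log₂(0.154) = 0.4156
−0.229·log₂(0.229) = 0.4870
−0.060·log₂(0.060) = 0.2435
−0.159·log₂(0.159) = 0.4218
−0.247·log₂(0.247) = 0.4983
Sum ≈ 2.4781 → 2.478 bits.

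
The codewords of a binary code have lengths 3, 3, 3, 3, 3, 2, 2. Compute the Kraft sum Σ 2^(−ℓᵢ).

With common denominator 2^3 = 8: Σ 2^(−ℓᵢ) = 1/8 + 1/8 + 1/8 + 1/8 + 1/8 + 2/8 + 2/8 = 9/8 = 1.125.

1.125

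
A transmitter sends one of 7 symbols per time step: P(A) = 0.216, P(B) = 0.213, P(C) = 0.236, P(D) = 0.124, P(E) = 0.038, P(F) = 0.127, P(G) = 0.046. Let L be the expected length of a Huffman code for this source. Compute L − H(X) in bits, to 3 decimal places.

Entropy H = −Σ p log₂ p ≈ 2.5795 bits.
Huffman merges: 19/500+23/500→21/250; 21/250+31/250→26/125; 127/1000+26/125→67/200; 213/1000+27/125→429/1000; 59/250+67/200→571/1000; 429/1000+571/1000→1. L = 2627/1000 ≈ 2.6270.
L − H = 2.6270 − 2.5795 = 0.047 bits.

0.047 bits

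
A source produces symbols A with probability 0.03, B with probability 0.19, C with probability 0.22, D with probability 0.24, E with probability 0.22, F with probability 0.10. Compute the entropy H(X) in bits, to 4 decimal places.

2.3945 bits

H = −Σ pᵢ log₂ pᵢ.
−0.03·log₂(0.03) = 0.1518
−0.19·log₂(0.19) = 0.4552
−0.22·log₂(0.22) = 0.4806
−0.24·log₂(0.24) = 0.4941
−0.22·log₂(0.22) = 0.4806
−0.10·log₂(0.10) = 0.3322
Sum ≈ 2.3945 → 2.3945 bits.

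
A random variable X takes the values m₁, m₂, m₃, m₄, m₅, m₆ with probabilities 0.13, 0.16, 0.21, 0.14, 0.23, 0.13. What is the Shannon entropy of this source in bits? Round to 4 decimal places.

H = −Σ pᵢ log₂ pᵢ.
−0.13·log₂(0.13) = 0.3826
−0.16·log₂(0.16) = 0.4230
−0.21·log₂(0.21) = 0.4728
−0.14·log₂(0.14) = 0.3971
−0.23·log₂(0.23) = 0.4877
−0.13·log₂(0.13) = 0.3826
Sum ≈ 2.5459 → 2.5459 bits.

2.5459 bits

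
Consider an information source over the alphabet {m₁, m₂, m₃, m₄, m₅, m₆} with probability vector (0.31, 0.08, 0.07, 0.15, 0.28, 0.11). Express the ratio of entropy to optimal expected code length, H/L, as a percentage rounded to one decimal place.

Entropy H = −Σ p log₂ p ≈ 2.3589 bits.
Huffman merges: 7/100+2/25→3/20; 11/100+3/20→13/50; 3/20+13/50→41/100; 7/25+31/100→59/100; 41/100+59/100→1. L = 241/100 ≈ 2.4100.
Efficiency = H/L = 2.3589/2.4100 = 97.9%.

97.9%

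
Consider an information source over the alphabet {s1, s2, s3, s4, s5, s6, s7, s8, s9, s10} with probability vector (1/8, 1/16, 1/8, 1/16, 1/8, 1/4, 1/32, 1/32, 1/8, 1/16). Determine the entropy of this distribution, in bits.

Each probability is a power of 1/2, so log₂(1/p) is an integer.
H = Σ p·log₂(1/p) = 1/8·3 + 1/16·4 + 1/8·3 + 1/16·4 + 1/8·3 + 1/4·2 + 1/32·5 + 1/32·5 + 1/8·3 + 1/16·4 = 3.0625 bits.

3.0625 bits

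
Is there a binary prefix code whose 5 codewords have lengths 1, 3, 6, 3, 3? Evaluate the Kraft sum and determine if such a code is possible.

With common denominator 2^6 = 64: Σ 2^(−ℓᵢ) = 32/64 + 8/64 + 1/64 + 8/64 + 8/64 = 57/64 = 0.890625.
Kraft's inequality requires Σ ≤ 1; here Σ = 0.890625 ≤ 1, so such a prefix code exists.

0.890625; yes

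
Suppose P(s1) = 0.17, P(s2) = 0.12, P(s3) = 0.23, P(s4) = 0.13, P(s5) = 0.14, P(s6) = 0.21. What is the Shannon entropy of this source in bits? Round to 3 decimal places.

2.542 bits

H = −Σ pᵢ log₂ pᵢ.
−0.17·log₂(0.17) = 0.4346
−0.12·log₂(0.12) = 0.3671
−0.23·log₂(0.23) = 0.4877
−0.13·log₂(0.13) = 0.3826
−0.14·log₂(0.14) = 0.3971
−0.21·log₂(0.21) = 0.4728
Sum ≈ 2.5419 → 2.542 bits.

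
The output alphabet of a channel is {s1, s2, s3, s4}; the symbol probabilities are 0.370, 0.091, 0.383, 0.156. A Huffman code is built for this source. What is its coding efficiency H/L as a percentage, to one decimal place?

Entropy H = −Σ p log₂ p ≈ 1.7938 bits.
Huffman merges: 91/1000+39/250→247/1000; 247/1000+37/100→617/1000; 383/1000+617/1000→1. L = 233/125 ≈ 1.8640.
Efficiency = H/L = 1.7938/1.8640 = 96.2%.

96.2%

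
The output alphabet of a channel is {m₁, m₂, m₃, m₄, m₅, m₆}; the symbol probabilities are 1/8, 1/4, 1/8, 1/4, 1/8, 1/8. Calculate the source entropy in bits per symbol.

2.5 bits

Each probability is a power of 1/2, so log₂(1/p) is an integer.
H = Σ p·log₂(1/p) = 1/8·3 + 1/4·2 + 1/8·3 + 1/4·2 + 1/8·3 + 1/8·3 = 2.5 bits.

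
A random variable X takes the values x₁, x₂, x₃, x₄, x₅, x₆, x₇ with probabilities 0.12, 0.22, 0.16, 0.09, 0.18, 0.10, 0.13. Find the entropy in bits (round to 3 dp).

H = −Σ pᵢ log₂ pᵢ.
−0.12·log₂(0.12) = 0.3671
−0.22·log₂(0.22) = 0.4806
−0.16·log₂(0.16) = 0.4230
−0.09·log₂(0.09) = 0.3127
−0.18·log₂(0.18) = 0.4453
−0.10·log₂(0.10) = 0.3322
−0.13·log₂(0.13) = 0.3826
Sum ≈ 2.7435 → 2.743 bits.

2.743 bits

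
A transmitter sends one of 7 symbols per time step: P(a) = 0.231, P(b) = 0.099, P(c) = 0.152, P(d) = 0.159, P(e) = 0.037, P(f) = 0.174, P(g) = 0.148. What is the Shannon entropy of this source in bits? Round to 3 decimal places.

H = −Σ pᵢ log₂ pᵢ.
−0.231·log₂(0.231) = 0.4883
−0.099·log₂(0.099) = 0.3303
−0.152·log₂(0.152) = 0.4131
−0.159·log₂(0.159) = 0.4218
−0.037·log₂(0.037) = 0.1760
−0.174·log₂(0.174) = 0.4390
−0.148·log₂(0.148) = 0.4079
Sum ≈ 2.6765 → 2.676 bits.

2.676 bits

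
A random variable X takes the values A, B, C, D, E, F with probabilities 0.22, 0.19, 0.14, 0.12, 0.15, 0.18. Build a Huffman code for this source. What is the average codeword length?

2.59 bits/symbol

Repeatedly combine the two least-probable nodes; the expected code length is the sum of the merged weights.
merge 3/25 + 7/50 → 13/50
merge 3/20 + 9/50 → 33/100
merge 19/100 + 11/50 → 41/100
merge 13/50 + 33/100 → 59/100
merge 41/100 + 59/100 → 1
L = 13/50 + 33/100 + 41/100 + 59/100 + 1 = 259/100 = 2.59 bits/symbol.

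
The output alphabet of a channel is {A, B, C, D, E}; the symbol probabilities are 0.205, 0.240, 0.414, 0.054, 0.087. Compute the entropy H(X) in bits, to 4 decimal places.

H = −Σ pᵢ log₂ pᵢ.
−0.205·log₂(0.205) = 0.4687
−0.240·log₂(0.240) = 0.4941
−0.414·log₂(0.414) = 0.5267
−0.054·log₂(0.054) = 0.2274
−0.087·log₂(0.087) = 0.3065
Sum ≈ 2.0234 → 2.0234 bits.

2.0234 bits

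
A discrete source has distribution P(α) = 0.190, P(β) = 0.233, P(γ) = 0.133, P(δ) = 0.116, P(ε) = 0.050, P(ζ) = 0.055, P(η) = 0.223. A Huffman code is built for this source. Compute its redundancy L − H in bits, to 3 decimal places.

0.027 bits

Entropy H = −Σ p log₂ p ≈ 2.6215 bits.
Huffman merges: 1/20+11/200→21/200; 21/200+29/250→221/1000; 133/1000+19/100→323/1000; 221/1000+223/1000→111/250; 233/1000+323/1000→139/250; 111/250+139/250→1. L = 2649/1000 ≈ 2.6490.
L − H = 2.6490 − 2.6215 = 0.027 bits.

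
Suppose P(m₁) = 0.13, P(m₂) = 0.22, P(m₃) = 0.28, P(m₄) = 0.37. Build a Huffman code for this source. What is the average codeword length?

1.98 bits/symbol

Repeatedly combine the two least-probable nodes; the expected code length is the sum of the merged weights.
merge 13/100 + 11/50 → 7/20
merge 7/25 + 7/20 → 63/100
merge 37/100 + 63/100 → 1
L = 7/20 + 63/100 + 1 = 99/50 = 1.98 bits/symbol.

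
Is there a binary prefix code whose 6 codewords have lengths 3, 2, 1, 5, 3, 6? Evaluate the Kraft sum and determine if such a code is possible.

1.046875; no

With common denominator 2^6 = 64: Σ 2^(−ℓᵢ) = 8/64 + 16/64 + 32/64 + 2/64 + 8/64 + 1/64 = 67/64 = 1.046875.
Kraft's inequality requires Σ ≤ 1; here Σ = 1.046875 > 1, so no such prefix code exists.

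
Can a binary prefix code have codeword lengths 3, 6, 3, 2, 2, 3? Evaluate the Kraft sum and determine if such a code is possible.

0.890625; yes

With common denominator 2^6 = 64: Σ 2^(−ℓᵢ) = 8/64 + 1/64 + 8/64 + 16/64 + 16/64 + 8/64 = 57/64 = 0.890625.
Kraft's inequality requires Σ ≤ 1; here Σ = 0.890625 ≤ 1, so such a prefix code exists.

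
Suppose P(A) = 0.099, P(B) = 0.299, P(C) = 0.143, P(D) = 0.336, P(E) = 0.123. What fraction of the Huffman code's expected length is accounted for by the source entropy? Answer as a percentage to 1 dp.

Entropy H = −Σ p log₂ p ≈ 2.1529 bits.
Huffman merges: 99/1000+123/1000→111/500; 143/1000+111/500→73/200; 299/1000+42/125→127/200; 73/200+127/200→1. L = 1111/500 ≈ 2.2220.
Efficiency = H/L = 2.1529/2.2220 = 96.9%.

96.9%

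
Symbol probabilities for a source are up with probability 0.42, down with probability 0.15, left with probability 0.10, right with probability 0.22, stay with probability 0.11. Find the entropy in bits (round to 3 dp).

H = −Σ pᵢ log₂ pᵢ.
−0.42·log₂(0.42) = 0.5256
−0.15·log₂(0.15) = 0.4105
−0.10·log₂(0.10) = 0.3322
−0.22·log₂(0.22) = 0.4806
−0.11·log₂(0.11) = 0.3503
Sum ≈ 2.0992 → 2.099 bits.

2.099 bits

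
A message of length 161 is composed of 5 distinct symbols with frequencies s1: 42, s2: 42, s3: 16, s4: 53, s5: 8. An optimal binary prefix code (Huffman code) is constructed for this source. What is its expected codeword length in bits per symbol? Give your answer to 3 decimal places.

2.149 bits/symbol

Probabilities are the counts divided by 161.
Repeatedly combine the two least-probable nodes; the expected code length is the sum of the merged weights.
merge 8/161 + 16/161 → 24/161
merge 24/161 + 6/23 → 66/161
merge 6/23 + 53/161 → 95/161
merge 66/161 + 95/161 → 1
L = 24/161 + 66/161 + 95/161 + 1 = 346/161 ≈ 2.149 bits/symbol.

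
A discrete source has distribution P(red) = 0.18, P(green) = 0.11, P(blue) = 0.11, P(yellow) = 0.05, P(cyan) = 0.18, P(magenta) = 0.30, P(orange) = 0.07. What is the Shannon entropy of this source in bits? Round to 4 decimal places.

H = −Σ pᵢ log₂ pᵢ.
−0.18·log₂(0.18) = 0.4453
−0.11·log₂(0.11) = 0.3503
−0.11·log₂(0.11) = 0.3503
−0.05·log₂(0.05) = 0.2161
−0.18·log₂(0.18) = 0.4453
−0.30·log₂(0.30) = 0.5211
−0.07·log₂(0.07) = 0.2686
Sum ≈ 2.5969 → 2.5969 bits.

2.5969 bits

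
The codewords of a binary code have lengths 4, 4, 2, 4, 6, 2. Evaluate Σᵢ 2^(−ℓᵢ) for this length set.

With common denominator 2^6 = 64: Σ 2^(−ℓᵢ) = 4/64 + 4/64 + 16/64 + 4/64 + 1/64 + 16/64 = 45/64 = 0.703125.

0.703125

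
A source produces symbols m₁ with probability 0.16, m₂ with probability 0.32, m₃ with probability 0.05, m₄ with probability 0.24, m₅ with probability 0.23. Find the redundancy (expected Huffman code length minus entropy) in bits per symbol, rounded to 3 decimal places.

0.063 bits

Entropy H = −Σ p log₂ p ≈ 2.1469 bits.
Huffman merges: 1/20+4/25→21/100; 21/100+23/100→11/25; 6/25+8/25→14/25; 11/25+14/25→1. L = 221/100 ≈ 2.2100.
L − H = 2.2100 − 2.1469 = 0.063 bits.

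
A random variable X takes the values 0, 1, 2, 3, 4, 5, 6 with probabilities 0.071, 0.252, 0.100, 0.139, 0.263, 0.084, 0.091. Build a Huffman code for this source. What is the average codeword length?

2.64 bits/symbol

Repeatedly combine the two least-probable nodes; the expected code length is the sum of the merged weights.
merge 71/1000 + 21/250 → 31/200
merge 91/1000 + 1/10 → 191/1000
merge 139/1000 + 31/200 → 147/500
merge 191/1000 + 63/250 → 443/1000
merge 263/1000 + 147/500 → 557/1000
merge 443/1000 + 557/1000 → 1
L = 31/200 + 191/1000 + 147/500 + 443/1000 + 557/1000 + 1 = 66/25 = 2.64 bits/symbol.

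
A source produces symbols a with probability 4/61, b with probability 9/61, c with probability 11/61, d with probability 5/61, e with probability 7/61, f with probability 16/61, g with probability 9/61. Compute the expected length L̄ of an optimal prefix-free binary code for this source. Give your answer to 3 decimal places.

Repeatedly combine the two least-probable nodes; the expected code length is the sum of the merged weights.
merge 4/61 + 5/61 → 9/61
merge 7/61 + 9/61 → 16/61
merge 9/61 + 9/61 → 18/61
merge 11/61 + 16/61 → 27/61
merge 16/61 + 18/61 → 34/61
merge 27/61 + 34/61 → 1
L = 9/61 + 16/61 + 18/61 + 27/61 + 34/61 + 1 = 165/61 ≈ 2.705 bits/symbol.

2.705 bits/symbol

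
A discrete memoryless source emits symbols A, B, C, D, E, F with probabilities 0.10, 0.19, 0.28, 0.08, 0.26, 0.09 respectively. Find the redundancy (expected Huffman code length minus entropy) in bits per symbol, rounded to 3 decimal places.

0.029 bits

Entropy H = −Σ p log₂ p ≈ 2.4111 bits.
Huffman merges: 2/25+9/100→17/100; 1/10+17/100→27/100; 19/100+13/50→9/20; 27/100+7/25→11/20; 9/20+11/20→1. L = 61/25 ≈ 2.4400.
L − H = 2.4400 − 2.4111 = 0.029 bits.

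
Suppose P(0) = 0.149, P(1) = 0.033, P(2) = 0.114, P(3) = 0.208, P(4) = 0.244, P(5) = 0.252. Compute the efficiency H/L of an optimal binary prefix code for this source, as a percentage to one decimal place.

Entropy H = −Σ p log₂ p ≈ 2.3976 bits.
Huffman merges: 33/1000+57/500→147/1000; 147/1000+149/1000→37/125; 26/125+61/250→113/250; 63/250+37/125→137/250; 113/250+137/250→1. L = 2443/1000 ≈ 2.4430.
Efficiency = H/L = 2.3976/2.4430 = 98.1%.

98.1%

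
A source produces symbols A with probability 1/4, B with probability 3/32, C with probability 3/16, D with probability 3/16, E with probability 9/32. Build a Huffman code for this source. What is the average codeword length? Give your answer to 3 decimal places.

Repeatedly combine the two least-probable nodes; the expected code length is the sum of the merged weights.
merge 3/32 + 3/16 → 9/32
merge 3/16 + 1/4 → 7/16
merge 9/32 + 9/32 → 9/16
merge 7/16 + 9/16 → 1
L = 9/32 + 7/16 + 9/16 + 1 = 73/32 ≈ 2.281 bits/symbol.

2.281 bits/symbol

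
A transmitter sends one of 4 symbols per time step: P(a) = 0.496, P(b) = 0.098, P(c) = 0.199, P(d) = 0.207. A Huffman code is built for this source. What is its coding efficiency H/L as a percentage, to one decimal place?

97.9%

Entropy H = −Σ p log₂ p ≈ 1.7640 bits.
Huffman merges: 49/500+199/1000→297/1000; 207/1000+297/1000→63/125; 62/125+63/125→1. L = 1801/1000 ≈ 1.8010.
Efficiency = H/L = 1.7640/1.8010 = 97.9%.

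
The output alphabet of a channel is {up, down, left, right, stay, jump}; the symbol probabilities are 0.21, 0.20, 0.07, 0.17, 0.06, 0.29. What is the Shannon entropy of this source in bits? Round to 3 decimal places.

2.402 bits

H = −Σ pᵢ log₂ pᵢ.
−0.21·log₂(0.21) = 0.4728
−0.20·log₂(0.20) = 0.4644
−0.07·log₂(0.07) = 0.2686
−0.17·log₂(0.17) = 0.4346
−0.06·log₂(0.06) = 0.2435
−0.29·log₂(0.29) = 0.5179
Sum ≈ 2.4018 → 2.402 bits.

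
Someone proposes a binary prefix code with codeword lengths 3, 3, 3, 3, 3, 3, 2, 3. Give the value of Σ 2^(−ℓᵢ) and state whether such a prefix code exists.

With common denominator 2^3 = 8: Σ 2^(−ℓᵢ) = 1/8 + 1/8 + 1/8 + 1/8 + 1/8 + 1/8 + 2/8 + 1/8 = 9/8 = 1.125.
Kraft's inequality requires Σ ≤ 1; here Σ = 1.125 > 1, so no such prefix code exists.

1.125; no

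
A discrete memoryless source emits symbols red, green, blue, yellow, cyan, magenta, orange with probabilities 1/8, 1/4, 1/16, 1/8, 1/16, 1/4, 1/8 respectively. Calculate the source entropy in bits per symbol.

Each probability is a power of 1/2, so log₂(1/p) is an integer.
H = Σ p·log₂(1/p) = 1/8·3 + 1/4·2 + 1/16·4 + 1/8·3 + 1/16·4 + 1/4·2 + 1/8·3 = 2.625 bits.

2.625 bits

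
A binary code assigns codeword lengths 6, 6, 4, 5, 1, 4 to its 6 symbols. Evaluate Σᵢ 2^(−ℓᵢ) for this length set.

0.6875

With common denominator 2^6 = 64: Σ 2^(−ℓᵢ) = 1/64 + 1/64 + 4/64 + 2/64 + 32/64 + 4/64 = 44/64 = 0.6875.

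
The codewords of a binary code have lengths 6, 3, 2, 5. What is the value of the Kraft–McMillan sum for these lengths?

0.421875

With common denominator 2^6 = 64: Σ 2^(−ℓᵢ) = 1/64 + 8/64 + 16/64 + 2/64 = 27/64 = 0.421875.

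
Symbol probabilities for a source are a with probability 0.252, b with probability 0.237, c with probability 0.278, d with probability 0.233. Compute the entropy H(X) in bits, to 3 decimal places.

1.996 bits

H = −Σ pᵢ log₂ pᵢ.
−0.252·log₂(0.252) = 0.5011
−0.237·log₂(0.237) = 0.4923
−0.278·log₂(0.278) = 0.5134
−0.233·log₂(0.233) = 0.4897
Sum ≈ 1.9965 → 1.996 bits.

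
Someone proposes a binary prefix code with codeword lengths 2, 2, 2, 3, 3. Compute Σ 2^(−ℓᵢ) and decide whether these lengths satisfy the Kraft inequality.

With common denominator 2^3 = 8: Σ 2^(−ℓᵢ) = 2/8 + 2/8 + 2/8 + 1/8 + 1/8 = 8/8 = 1.
Kraft's inequality requires Σ ≤ 1; here Σ = 1 ≤ 1, so such a prefix code exists.

1; yes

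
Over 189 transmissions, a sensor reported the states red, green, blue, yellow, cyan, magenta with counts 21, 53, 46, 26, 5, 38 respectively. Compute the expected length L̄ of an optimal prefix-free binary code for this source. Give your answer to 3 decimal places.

Probabilities are the counts divided by 189.
Repeatedly combine the two least-probable nodes; the expected code length is the sum of the merged weights.
merge 5/189 + 1/9 → 26/189
merge 26/189 + 26/189 → 52/189
merge 38/189 + 46/189 → 4/9
merge 52/189 + 53/189 → 5/9
merge 4/9 + 5/9 → 1
L = 26/189 + 52/189 + 4/9 + 5/9 + 1 = 152/63 ≈ 2.413 bits/symbol.

2.413 bits/symbol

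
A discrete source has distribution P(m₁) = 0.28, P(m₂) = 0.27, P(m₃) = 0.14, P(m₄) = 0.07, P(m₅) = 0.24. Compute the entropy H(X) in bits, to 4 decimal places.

2.1840 bits

H = −Σ pᵢ log₂ pᵢ.
−0.28·log₂(0.28) = 0.5142
−0.27·log₂(0.27) = 0.5100
−0.14·log₂(0.14) = 0.3971
−0.07·log₂(0.07) = 0.2686
−0.24·log₂(0.24) = 0.4941
Sum ≈ 2.1840 → 2.1840 bits.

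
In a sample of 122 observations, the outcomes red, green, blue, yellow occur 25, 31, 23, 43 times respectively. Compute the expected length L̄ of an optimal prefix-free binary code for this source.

Probabilities are the counts divided by 122.
Repeatedly combine the two least-probable nodes; the expected code length is the sum of the merged weights.
merge 23/122 + 25/122 → 24/61
merge 31/122 + 43/122 → 37/61
merge 24/61 + 37/61 → 1
L = 24/61 + 37/61 + 1 = 2 bits/symbol.

2 bits/symbol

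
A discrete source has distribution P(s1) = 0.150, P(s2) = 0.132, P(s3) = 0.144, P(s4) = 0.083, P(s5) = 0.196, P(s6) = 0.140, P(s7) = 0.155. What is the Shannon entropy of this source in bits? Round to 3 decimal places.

H = −Σ pᵢ log₂ pᵢ.
−0.150·log₂(0.150) = 0.4105
−0.132·log₂(0.132) = 0.3856
−0.144·log₂(0.144) = 0.4026
−0.083·log₂(0.083) = 0.2980
−0.196·log₂(0.196) = 0.4608
−0.140·log₂(0.140) = 0.3971
−0.155·log₂(0.155) = 0.4169
Sum ≈ 2.7716 → 2.772 bits.

2.772 bits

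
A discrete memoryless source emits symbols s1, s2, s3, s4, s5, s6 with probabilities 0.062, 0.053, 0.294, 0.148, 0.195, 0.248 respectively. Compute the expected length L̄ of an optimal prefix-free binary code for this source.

Repeatedly combine the two least-probable nodes; the expected code length is the sum of the merged weights.
merge 53/1000 + 31/500 → 23/200
merge 23/200 + 37/250 → 263/1000
merge 39/200 + 31/125 → 443/1000
merge 263/1000 + 147/500 → 557/1000
merge 443/1000 + 557/1000 → 1
L = 23/200 + 263/1000 + 443/1000 + 557/1000 + 1 = 1189/500 = 2.378 bits/symbol.

2.378 bits/symbol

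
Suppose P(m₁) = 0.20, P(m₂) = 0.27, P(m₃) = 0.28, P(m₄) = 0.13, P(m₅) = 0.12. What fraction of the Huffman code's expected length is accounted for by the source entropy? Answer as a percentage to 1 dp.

Entropy H = −Σ p log₂ p ≈ 2.2383 bits.
Huffman merges: 3/25+13/100→1/4; 1/5+1/4→9/20; 27/100+7/25→11/20; 9/20+11/20→1. L = 9/4 ≈ 2.2500.
Efficiency = H/L = 2.2383/2.2500 = 99.5%.

99.5%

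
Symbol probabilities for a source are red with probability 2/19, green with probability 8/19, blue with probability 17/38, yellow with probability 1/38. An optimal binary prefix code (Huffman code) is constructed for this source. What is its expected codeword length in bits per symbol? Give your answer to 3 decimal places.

1.684 bits/symbol

Repeatedly combine the two least-probable nodes; the expected code length is the sum of the merged weights.
merge 1/38 + 2/19 → 5/38
merge 5/38 + 8/19 → 21/38
merge 17/38 + 21/38 → 1
L = 5/38 + 21/38 + 1 = 32/19 ≈ 1.684 bits/symbol.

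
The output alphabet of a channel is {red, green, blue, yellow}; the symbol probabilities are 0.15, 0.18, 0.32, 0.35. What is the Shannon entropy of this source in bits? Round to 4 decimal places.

1.9120 bits

H = −Σ pᵢ log₂ pᵢ.
−0.15·log₂(0.15) = 0.4105
−0.18·log₂(0.18) = 0.4453
−0.32·log₂(0.32) = 0.5260
−0.35·log₂(0.35) = 0.5301
Sum ≈ 1.9120 → 1.9120 bits.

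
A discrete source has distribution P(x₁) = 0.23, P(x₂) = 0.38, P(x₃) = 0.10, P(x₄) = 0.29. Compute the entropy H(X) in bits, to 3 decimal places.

H = −Σ pᵢ log₂ pᵢ.
−0.23·log₂(0.23) = 0.4877
−0.38·log₂(0.38) = 0.5305
−0.10·log₂(0.10) = 0.3322
−0.29·log₂(0.29) = 0.5179
Sum ≈ 1.8682 → 1.868 bits.

1.868 bits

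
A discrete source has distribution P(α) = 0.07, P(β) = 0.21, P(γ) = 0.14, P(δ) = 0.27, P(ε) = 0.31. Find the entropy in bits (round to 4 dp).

H = −Σ pᵢ log₂ pᵢ.
−0.07·log₂(0.07) = 0.2686
−0.21·log₂(0.21) = 0.4728
−0.14·log₂(0.14) = 0.3971
−0.27·log₂(0.27) = 0.5100
−0.31·log₂(0.31) = 0.5238
Sum ≈ 2.1723 → 2.1723 bits.

2.1723 bits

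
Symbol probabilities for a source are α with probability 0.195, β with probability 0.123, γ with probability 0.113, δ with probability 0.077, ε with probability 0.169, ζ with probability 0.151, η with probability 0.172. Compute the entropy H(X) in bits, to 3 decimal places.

H = −Σ pᵢ log₂ pᵢ.
−0.195·log₂(0.195) = 0.4599
−0.123·log₂(0.123) = 0.3719
−0.113·log₂(0.113) = 0.3555
−0.077·log₂(0.077) = 0.2848
−0.169·log₂(0.169) = 0.4335
−0.151·log₂(0.151) = 0.4118
−0.172·log₂(0.172) = 0.4368
Sum ≈ 2.7541 → 2.754 bits.

2.754 bits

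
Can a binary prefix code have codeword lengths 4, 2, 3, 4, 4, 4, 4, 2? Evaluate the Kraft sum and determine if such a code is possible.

0.9375; yes

With common denominator 2^4 = 16: Σ 2^(−ℓᵢ) = 1/16 + 4/16 + 2/16 + 1/16 + 1/16 + 1/16 + 1/16 + 4/16 = 15/16 = 0.9375.
Kraft's inequality requires Σ ≤ 1; here Σ = 0.9375 ≤ 1, so such a prefix code exists.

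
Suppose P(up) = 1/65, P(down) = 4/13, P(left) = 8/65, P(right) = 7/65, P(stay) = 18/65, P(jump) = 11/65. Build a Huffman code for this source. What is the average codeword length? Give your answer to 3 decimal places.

2.369 bits/symbol

Repeatedly combine the two least-probable nodes; the expected code length is the sum of the merged weights.
merge 1/65 + 7/65 → 8/65
merge 8/65 + 8/65 → 16/65
merge 11/65 + 16/65 → 27/65
merge 18/65 + 4/13 → 38/65
merge 27/65 + 38/65 → 1
L = 8/65 + 16/65 + 27/65 + 38/65 + 1 = 154/65 ≈ 2.369 bits/symbol.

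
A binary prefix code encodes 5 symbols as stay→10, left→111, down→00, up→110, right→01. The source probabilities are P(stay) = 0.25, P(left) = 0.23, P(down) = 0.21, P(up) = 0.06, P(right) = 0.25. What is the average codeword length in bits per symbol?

L̄ = Σ pᵢ·ℓᵢ = 0.25·2 + 0.23·3 + 0.21·2 + 0.06·3 + 0.25·2 = 2.29 bits/symbol.

2.29 bits/symbol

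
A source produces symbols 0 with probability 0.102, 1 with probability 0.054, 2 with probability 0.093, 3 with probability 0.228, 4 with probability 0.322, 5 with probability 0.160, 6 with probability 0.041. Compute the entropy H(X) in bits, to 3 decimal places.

2.507 bits

H = −Σ pᵢ log₂ pᵢ.
−0.102·log₂(0.102) = 0.3359
−0.054·log₂(0.054) = 0.2274
−0.093·log₂(0.093) = 0.3187
−0.228·log₂(0.228) = 0.4863
−0.322·log₂(0.322) = 0.5264
−0.160·log₂(0.160) = 0.4230
−0.041·log₂(0.041) = 0.1889
Sum ≈ 2.5067 → 2.507 bits.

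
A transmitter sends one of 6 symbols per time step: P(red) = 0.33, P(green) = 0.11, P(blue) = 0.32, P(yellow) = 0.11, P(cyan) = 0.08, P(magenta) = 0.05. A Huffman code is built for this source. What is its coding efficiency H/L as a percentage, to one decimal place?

Entropy H = −Σ p log₂ p ≈ 2.2620 bits.
Huffman merges: 1/20+2/25→13/100; 11/100+11/100→11/50; 13/100+11/50→7/20; 8/25+33/100→13/20; 7/20+13/20→1. L = 47/20 ≈ 2.3500.
Efficiency = H/L = 2.2620/2.3500 = 96.3%.

96.3%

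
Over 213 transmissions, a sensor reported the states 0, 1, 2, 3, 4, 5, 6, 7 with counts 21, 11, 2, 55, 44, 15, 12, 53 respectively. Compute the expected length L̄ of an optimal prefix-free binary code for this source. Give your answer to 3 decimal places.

Probabilities are the counts divided by 213.
Repeatedly combine the two least-probable nodes; the expected code length is the sum of the merged weights.
merge 2/213 + 11/213 → 13/213
merge 4/71 + 13/213 → 25/213
merge 5/71 + 7/71 → 12/71
merge 25/213 + 12/71 → 61/213
merge 44/213 + 53/213 → 97/213
merge 55/213 + 61/213 → 116/213
merge 97/213 + 116/213 → 1
L = 13/213 + 25/213 + 12/71 + 61/213 + 97/213 + 116/213 + 1 = 187/71 ≈ 2.634 bits/symbol.

2.634 bits/symbol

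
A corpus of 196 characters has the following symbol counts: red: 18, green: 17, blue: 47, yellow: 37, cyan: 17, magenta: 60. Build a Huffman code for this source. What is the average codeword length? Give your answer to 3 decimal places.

Probabilities are the counts divided by 196.
Repeatedly combine the two least-probable nodes; the expected code length is the sum of the merged weights.
merge 17/196 + 17/196 → 17/98
merge 9/98 + 17/98 → 13/49
merge 37/196 + 47/196 → 3/7
merge 13/49 + 15/49 → 4/7
merge 3/7 + 4/7 → 1
L = 17/98 + 13/49 + 3/7 + 4/7 + 1 = 239/98 ≈ 2.439 bits/symbol.

2.439 bits/symbol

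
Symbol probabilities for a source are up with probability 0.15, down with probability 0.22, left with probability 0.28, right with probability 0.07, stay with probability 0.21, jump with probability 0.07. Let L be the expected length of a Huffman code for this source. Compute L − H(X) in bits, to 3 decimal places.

Entropy H = −Σ p log₂ p ≈ 2.4153 bits.
Huffman merges: 7/100+7/100→7/50; 7/50+3/20→29/100; 21/100+11/50→43/100; 7/25+29/100→57/100; 43/100+57/100→1. L = 243/100 ≈ 2.4300.
L − H = 2.4300 − 2.4153 = 0.015 bits.

0.015 bits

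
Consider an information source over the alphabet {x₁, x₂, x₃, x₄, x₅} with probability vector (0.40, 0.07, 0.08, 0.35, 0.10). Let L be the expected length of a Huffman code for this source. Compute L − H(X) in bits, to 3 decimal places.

0.049 bits

Entropy H = −Σ p log₂ p ≈ 1.9511 bits.
Huffman merges: 7/100+2/25→3/20; 1/10+3/20→1/4; 1/4+7/20→3/5; 2/5+3/5→1. L = 2 ≈ 2.0000.
L − H = 2.0000 − 1.9511 = 0.049 bits.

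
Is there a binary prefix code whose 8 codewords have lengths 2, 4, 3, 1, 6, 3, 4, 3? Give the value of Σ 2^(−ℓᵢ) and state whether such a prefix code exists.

With common denominator 2^6 = 64: Σ 2^(−ℓᵢ) = 16/64 + 4/64 + 8/64 + 32/64 + 1/64 + 8/64 + 4/64 + 8/64 = 81/64 = 1.265625.
Kraft's inequality requires Σ ≤ 1; here Σ = 1.265625 > 1, so no such prefix code exists.

1.265625; no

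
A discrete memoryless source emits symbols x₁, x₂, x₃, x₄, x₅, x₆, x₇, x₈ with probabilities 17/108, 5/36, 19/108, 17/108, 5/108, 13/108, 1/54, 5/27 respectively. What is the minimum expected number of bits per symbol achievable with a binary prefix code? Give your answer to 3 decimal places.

2.880 bits/symbol

Repeatedly combine the two least-probable nodes; the expected code length is the sum of the merged weights.
merge 1/54 + 5/108 → 7/108
merge 7/108 + 13/108 → 5/27
merge 5/36 + 17/108 → 8/27
merge 17/108 + 19/108 → 1/3
merge 5/27 + 5/27 → 10/27
merge 8/27 + 1/3 → 17/27
merge 10/27 + 17/27 → 1
L = 7/108 + 5/27 + 8/27 + 1/3 + 10/27 + 17/27 + 1 = 311/108 ≈ 2.880 bits/symbol.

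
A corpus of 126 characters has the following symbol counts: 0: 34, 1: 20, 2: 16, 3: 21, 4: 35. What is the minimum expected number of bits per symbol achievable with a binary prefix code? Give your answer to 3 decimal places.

Probabilities are the counts divided by 126.
Repeatedly combine the two least-probable nodes; the expected code length is the sum of the merged weights.
merge 8/63 + 10/63 → 2/7
merge 1/6 + 17/63 → 55/126
merge 5/18 + 2/7 → 71/126
merge 55/126 + 71/126 → 1
L = 2/7 + 55/126 + 71/126 + 1 = 16/7 ≈ 2.286 bits/symbol.

2.286 bits/symbol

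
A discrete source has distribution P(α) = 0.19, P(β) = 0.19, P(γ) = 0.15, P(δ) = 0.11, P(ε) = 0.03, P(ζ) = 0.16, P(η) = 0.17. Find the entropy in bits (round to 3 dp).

H = −Σ pᵢ log₂ pᵢ.
−0.19·log₂(0.19) = 0.4552
−0.19·log₂(0.19) = 0.4552
−0.15·log₂(0.15) = 0.4105
−0.11·log₂(0.11) = 0.3503
−0.03·log₂(0.03) = 0.1518
−0.16·log₂(0.16) = 0.4230
−0.17·log₂(0.17) = 0.4346
Sum ≈ 2.6807 → 2.681 bits.

2.681 bits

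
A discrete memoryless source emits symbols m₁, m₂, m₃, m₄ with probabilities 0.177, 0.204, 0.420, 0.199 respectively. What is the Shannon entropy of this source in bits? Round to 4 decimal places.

1.8992 bits

H = −Σ pᵢ log₂ pᵢ.
−0.177·log₂(0.177) = 0.4422
−0.204·log₂(0.204) = 0.4678
−0.420·log₂(0.420) = 0.5256
−0.199·log₂(0.199) = 0.4635
Sum ≈ 1.8992 → 1.8992 bits.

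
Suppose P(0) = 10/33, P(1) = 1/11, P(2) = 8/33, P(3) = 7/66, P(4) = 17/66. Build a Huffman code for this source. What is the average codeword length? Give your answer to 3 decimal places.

2.197 bits/symbol

Repeatedly combine the two least-probable nodes; the expected code length is the sum of the merged weights.
merge 1/11 + 7/66 → 13/66
merge 13/66 + 8/33 → 29/66
merge 17/66 + 10/33 → 37/66
merge 29/66 + 37/66 → 1
L = 13/66 + 29/66 + 37/66 + 1 = 145/66 ≈ 2.197 bits/symbol.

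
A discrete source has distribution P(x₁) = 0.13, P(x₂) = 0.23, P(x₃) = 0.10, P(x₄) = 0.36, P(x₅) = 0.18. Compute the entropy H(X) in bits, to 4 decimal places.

2.1784 bits

H = −Σ pᵢ log₂ pᵢ.
−0.13·log₂(0.13) = 0.3826
−0.23·log₂(0.23) = 0.4877
−0.10·log₂(0.10) = 0.3322
−0.36·log₂(0.36) = 0.5306
−0.18·log₂(0.18) = 0.4453
Sum ≈ 2.1784 → 2.1784 bits.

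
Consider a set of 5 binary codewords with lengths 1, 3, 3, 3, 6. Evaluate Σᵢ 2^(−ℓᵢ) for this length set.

0.890625

With common denominator 2^6 = 64: Σ 2^(−ℓᵢ) = 32/64 + 8/64 + 8/64 + 8/64 + 1/64 = 57/64 = 0.890625.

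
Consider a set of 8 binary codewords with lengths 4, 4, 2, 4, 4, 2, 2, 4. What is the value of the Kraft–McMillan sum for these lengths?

1.0625

With common denominator 2^4 = 16: Σ 2^(−ℓᵢ) = 1/16 + 1/16 + 4/16 + 1/16 + 1/16 + 4/16 + 4/16 + 1/16 = 17/16 = 1.0625.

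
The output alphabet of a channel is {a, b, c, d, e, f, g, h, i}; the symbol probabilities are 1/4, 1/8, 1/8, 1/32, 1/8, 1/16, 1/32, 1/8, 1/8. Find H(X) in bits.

Each probability is a power of 1/2, so log₂(1/p) is an integer.
H = Σ p·log₂(1/p) = 1/4·2 + 1/8·3 + 1/8·3 + 1/32·5 + 1/8·3 + 1/16·4 + 1/32·5 + 1/8·3 + 1/8·3 = 2.9375 bits.

2.9375 bits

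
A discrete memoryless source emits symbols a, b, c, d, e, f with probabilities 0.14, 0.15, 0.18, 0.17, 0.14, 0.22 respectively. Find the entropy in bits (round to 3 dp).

H = −Σ pᵢ log₂ pᵢ.
−0.14·log₂(0.14) = 0.3971
−0.15·log₂(0.15) = 0.4105
−0.18·log₂(0.18) = 0.4453
−0.17·log₂(0.17) = 0.4346
−0.14·log₂(0.14) = 0.3971
−0.22·log₂(0.22) = 0.4806
Sum ≈ 2.5652 → 2.565 bits.

2.565 bits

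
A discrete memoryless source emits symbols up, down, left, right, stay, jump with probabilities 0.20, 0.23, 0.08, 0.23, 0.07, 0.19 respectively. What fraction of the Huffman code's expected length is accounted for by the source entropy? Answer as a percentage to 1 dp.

98.6%

Entropy H = −Σ p log₂ p ≈ 2.4550 bits.
Huffman merges: 7/100+2/25→3/20; 3/20+19/100→17/50; 1/5+23/100→43/100; 23/100+17/50→57/100; 43/100+57/100→1. L = 249/100 ≈ 2.4900.
Efficiency = H/L = 2.4550/2.4900 = 98.6%.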